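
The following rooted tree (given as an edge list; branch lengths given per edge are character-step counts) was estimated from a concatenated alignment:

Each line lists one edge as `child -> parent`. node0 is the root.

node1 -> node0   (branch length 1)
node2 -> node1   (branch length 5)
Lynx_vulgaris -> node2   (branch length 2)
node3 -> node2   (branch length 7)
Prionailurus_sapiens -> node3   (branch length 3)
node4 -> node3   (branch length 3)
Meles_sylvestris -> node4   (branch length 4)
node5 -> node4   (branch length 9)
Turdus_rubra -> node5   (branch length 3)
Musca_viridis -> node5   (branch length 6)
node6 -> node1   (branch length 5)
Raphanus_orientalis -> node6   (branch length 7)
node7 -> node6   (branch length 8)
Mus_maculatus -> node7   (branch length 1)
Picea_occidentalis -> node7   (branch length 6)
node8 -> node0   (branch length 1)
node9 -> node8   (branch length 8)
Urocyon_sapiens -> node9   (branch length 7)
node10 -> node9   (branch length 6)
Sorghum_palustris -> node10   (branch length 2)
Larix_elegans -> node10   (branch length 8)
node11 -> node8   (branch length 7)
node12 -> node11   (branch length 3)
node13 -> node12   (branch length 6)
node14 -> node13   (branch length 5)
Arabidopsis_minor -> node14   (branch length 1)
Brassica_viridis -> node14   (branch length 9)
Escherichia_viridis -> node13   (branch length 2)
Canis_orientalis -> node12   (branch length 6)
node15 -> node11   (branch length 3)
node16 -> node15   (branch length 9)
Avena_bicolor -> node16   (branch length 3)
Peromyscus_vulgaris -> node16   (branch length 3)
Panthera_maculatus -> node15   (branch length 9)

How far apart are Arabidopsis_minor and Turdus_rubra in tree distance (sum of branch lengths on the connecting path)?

51

The path runs Arabidopsis_minor → … → MRCA → … → Turdus_rubra; the MRCA is the root of the tree.
Branch lengths along that path: 1 + 5 + 6 + 3 + 7 + 1 + 1 + 5 + 7 + 3 + 9 + 3 = 51.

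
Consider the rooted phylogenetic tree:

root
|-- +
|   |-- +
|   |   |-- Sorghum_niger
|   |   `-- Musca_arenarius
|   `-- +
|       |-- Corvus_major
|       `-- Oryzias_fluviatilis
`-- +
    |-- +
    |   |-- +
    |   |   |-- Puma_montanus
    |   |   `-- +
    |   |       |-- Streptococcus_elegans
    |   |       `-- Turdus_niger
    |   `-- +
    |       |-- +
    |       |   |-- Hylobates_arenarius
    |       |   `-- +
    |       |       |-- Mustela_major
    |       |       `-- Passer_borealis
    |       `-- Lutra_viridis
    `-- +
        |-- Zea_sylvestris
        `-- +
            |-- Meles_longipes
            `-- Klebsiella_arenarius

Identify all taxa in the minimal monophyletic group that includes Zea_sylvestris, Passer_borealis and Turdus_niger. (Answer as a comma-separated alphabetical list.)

Tracing Zea_sylvestris: it sits inside (Zea_sylvestris,(Meles_longipes,Klebsiella_arenarius)).
Tracing Passer_borealis: it sits inside (Mustela_major,Passer_borealis).
Tracing Turdus_niger: it sits inside (Streptococcus_elegans,Turdus_niger).
The smallest clade enclosing all 3 is (((Puma_montanus,(Streptococcus_elegans,Turdus_niger)),((Hylobates_arenarius,(Mustela_major,Passer_borealis)),Lutra_viridis)),(Zea_sylvestris,(Meles_longipes,Klebsiella_arenarius))); the answer is its 10 terminal taxa in alphabetical order.

Hylobates_arenarius, Klebsiella_arenarius, Lutra_viridis, Meles_longipes, Mustela_major, Passer_borealis, Puma_montanus, Streptococcus_elegans, Turdus_niger, Zea_sylvestris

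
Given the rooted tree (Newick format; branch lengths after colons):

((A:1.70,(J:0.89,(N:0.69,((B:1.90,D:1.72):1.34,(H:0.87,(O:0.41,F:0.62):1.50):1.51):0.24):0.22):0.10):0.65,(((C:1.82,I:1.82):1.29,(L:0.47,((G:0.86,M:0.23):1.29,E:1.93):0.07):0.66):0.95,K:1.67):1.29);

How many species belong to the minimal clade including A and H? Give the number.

8

The MRCA of A and H is the node subtending (A,(J,(N,((B,D),(H,(O,F)))))).
That clade contains 8 terminal taxa: A, B, D, F, H, J, N, O.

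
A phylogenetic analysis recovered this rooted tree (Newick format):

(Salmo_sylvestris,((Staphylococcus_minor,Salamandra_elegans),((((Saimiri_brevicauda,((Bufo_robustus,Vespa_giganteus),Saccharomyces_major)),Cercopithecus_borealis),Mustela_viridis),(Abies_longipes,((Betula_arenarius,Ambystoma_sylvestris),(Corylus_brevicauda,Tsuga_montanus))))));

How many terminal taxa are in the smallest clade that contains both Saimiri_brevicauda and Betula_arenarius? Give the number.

11

The MRCA of Saimiri_brevicauda and Betula_arenarius is the node subtending ((((Saimiri_brevicauda,((Bufo_robustus,Vespa_giganteus),Saccharomyces_major)),Cercopithecus_borealis),Mustela_viridis),(Abies_longipes,((Betula_arenarius,Ambystoma_sylvestris),(Corylus_brevicauda,Tsuga_montanus)))).
That clade contains 11 terminal taxa: Abies_longipes, Ambystoma_sylvestris, Betula_arenarius, Bufo_robustus, Cercopithecus_borealis, Corylus_brevicauda, Mustela_viridis, Saccharomyces_major, Saimiri_brevicauda, Tsuga_montanus, Vespa_giganteus.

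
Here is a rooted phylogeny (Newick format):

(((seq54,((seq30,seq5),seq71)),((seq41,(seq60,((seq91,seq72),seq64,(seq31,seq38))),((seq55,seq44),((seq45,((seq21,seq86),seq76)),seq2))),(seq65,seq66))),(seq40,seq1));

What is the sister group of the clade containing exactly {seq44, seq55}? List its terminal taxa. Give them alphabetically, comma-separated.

The clade containing exactly {seq44, seq55} attaches to the tree at the node subtending ((seq55,seq44),((seq45,((seq21,seq86),seq76)),seq2)).
The other lineage descending from that same node — the sister group — is ((seq45,((seq21,seq86),seq76)),seq2); its 5 tips in alphabetical order are the answer.

seq2, seq21, seq45, seq76, seq86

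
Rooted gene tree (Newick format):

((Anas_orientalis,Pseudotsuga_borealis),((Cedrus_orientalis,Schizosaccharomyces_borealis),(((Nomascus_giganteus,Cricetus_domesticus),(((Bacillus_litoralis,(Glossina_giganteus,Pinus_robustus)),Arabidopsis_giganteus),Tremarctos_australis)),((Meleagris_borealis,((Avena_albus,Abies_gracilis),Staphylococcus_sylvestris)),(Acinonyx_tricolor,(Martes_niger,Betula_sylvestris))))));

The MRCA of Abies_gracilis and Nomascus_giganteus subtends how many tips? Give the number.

The MRCA of Abies_gracilis and Nomascus_giganteus is the node subtending (((Nomascus_giganteus,Cricetus_domesticus),(((Bacillus_litoralis,(Glossina_giganteus,Pinus_robustus)),Arabidopsis_giganteus),Tremarctos_australis)),((Meleagris_borealis,((Avena_albus,Abies_gracilis),Staphylococcus_sylvestris)),(Acinonyx_tricolor,(Martes_niger,Betula_sylvestris)))).
That clade contains 14 terminal taxa: Abies_gracilis, Acinonyx_tricolor, Arabidopsis_giganteus, Avena_albus, Bacillus_litoralis, Betula_sylvestris, Cricetus_domesticus, Glossina_giganteus, Martes_niger, Meleagris_borealis, Nomascus_giganteus, Pinus_robustus, Staphylococcus_sylvestris, Tremarctos_australis.

14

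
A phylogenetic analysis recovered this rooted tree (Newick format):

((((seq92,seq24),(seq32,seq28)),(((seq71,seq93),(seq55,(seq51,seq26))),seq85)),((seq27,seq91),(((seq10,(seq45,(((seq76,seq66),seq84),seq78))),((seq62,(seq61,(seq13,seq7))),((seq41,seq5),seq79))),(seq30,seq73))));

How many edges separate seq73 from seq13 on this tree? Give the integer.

8

The MRCA of seq73 and seq13 is the node subtending (((seq10,(seq45,(((seq76,seq66),seq84),seq78))),((seq62,(seq61,(seq13,seq7))),((seq41,seq5),seq79))),(seq30,seq73)).
From seq73 up to that node: 2 branches. From seq13 up to the same node: 6 branches. Total: 2 + 6 = 8.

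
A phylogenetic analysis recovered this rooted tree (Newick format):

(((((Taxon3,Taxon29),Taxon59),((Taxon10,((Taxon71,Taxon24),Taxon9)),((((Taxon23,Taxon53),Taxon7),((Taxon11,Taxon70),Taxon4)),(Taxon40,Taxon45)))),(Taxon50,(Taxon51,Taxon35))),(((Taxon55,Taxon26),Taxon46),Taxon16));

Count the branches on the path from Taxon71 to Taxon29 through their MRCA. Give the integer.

The MRCA of Taxon71 and Taxon29 is the node subtending (((Taxon3,Taxon29),Taxon59),((Taxon10,((Taxon71,Taxon24),Taxon9)),((((Taxon23,Taxon53),Taxon7),((Taxon11,Taxon70),Taxon4)),(Taxon40,Taxon45)))).
From Taxon71 up to that node: 5 branches. From Taxon29 up to the same node: 3 branches. Total: 5 + 3 = 8.

8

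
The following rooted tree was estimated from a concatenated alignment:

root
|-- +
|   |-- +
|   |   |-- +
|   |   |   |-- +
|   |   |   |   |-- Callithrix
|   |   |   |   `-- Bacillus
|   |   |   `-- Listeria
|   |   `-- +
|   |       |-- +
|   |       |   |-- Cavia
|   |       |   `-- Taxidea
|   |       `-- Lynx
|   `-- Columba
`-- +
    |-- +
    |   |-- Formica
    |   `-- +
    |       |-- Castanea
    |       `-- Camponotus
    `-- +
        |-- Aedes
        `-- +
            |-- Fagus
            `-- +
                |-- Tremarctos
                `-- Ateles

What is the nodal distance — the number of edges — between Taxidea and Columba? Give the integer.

5

The MRCA of Taxidea and Columba is the node subtending ((((Callithrix,Bacillus),Listeria),((Cavia,Taxidea),Lynx)),Columba).
From Taxidea up to that node: 4 branches. From Columba up to the same node: 1 branch. Total: 4 + 1 = 5.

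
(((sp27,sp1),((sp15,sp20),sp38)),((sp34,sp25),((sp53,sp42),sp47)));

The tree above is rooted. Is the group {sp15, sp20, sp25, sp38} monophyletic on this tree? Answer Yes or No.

The MRCA of the listed taxa is the root, so the smallest clade containing them is the whole tree.
That clade also contains sp1, sp27, sp34, sp42, sp47, sp53, which are not in the proposed group, so the group is not monophyletic.

No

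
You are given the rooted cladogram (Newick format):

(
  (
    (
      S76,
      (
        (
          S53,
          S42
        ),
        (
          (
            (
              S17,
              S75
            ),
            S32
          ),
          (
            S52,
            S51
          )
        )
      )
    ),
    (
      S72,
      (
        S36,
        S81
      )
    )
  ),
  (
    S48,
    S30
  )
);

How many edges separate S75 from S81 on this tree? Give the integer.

9

The MRCA of S75 and S81 is the node subtending ((S76,((S53,S42),(((S17,S75),S32),(S52,S51)))),(S72,(S36,S81))).
From S75 up to that node: 6 branches. From S81 up to the same node: 3 branches. Total: 6 + 3 = 9.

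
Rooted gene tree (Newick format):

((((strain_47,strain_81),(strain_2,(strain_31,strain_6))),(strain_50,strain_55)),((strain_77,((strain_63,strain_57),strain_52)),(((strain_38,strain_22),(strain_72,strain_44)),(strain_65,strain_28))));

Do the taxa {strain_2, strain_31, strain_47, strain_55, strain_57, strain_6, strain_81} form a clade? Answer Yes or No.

No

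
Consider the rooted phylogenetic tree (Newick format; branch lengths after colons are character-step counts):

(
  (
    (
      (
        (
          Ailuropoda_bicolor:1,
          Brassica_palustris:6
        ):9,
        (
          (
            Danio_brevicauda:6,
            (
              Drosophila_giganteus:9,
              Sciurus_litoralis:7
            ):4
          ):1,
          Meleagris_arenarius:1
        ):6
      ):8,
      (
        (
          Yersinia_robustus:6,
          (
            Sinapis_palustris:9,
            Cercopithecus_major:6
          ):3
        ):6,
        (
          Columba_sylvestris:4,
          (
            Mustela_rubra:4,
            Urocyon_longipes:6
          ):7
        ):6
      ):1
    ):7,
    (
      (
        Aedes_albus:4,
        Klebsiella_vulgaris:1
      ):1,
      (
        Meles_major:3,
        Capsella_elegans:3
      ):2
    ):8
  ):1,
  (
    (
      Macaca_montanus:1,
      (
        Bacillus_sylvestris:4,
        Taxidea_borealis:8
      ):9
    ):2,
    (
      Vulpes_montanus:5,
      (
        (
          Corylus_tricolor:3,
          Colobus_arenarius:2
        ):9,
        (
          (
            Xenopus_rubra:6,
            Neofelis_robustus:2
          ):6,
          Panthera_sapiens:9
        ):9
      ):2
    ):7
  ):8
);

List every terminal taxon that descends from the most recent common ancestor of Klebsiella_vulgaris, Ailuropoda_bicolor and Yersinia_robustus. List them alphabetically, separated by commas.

Tracing Klebsiella_vulgaris: it sits inside (Aedes_albus,Klebsiella_vulgaris).
Tracing Ailuropoda_bicolor: it sits inside (Ailuropoda_bicolor,Brassica_palustris).
Tracing Yersinia_robustus: it sits inside (Yersinia_robustus,(Sinapis_palustris,Cercopithecus_major)).
The smallest clade enclosing all 3 is ((((Ailuropoda_bicolor,Brassica_palustris),((Danio_brevicauda,(Drosophila_giganteus,Sciurus_litoralis)),Meleagris_arenarius)),((Yersinia_robustus,(Sinapis_palustris,Cercopithecus_major)),(Columba_sylvestris,(Mustela_rubra,Urocyon_longipes)))),((Aedes_albus,Klebsiella_vulgaris),(Meles_major,Capsella_elegans))); the answer is its 16 terminal taxa in alphabetical order.

Aedes_albus, Ailuropoda_bicolor, Brassica_palustris, Capsella_elegans, Cercopithecus_major, Columba_sylvestris, Danio_brevicauda, Drosophila_giganteus, Klebsiella_vulgaris, Meleagris_arenarius, Meles_major, Mustela_rubra, Sciurus_litoralis, Sinapis_palustris, Urocyon_longipes, Yersinia_robustus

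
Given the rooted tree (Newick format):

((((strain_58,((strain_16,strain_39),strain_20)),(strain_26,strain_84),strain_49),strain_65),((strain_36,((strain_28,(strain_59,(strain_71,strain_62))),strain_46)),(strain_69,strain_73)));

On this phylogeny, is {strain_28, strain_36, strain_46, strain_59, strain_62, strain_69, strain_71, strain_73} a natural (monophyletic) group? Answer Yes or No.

The most recent common ancestor of these taxa subtends ((strain_36,((strain_28,(strain_59,(strain_71,strain_62))),strain_46)),(strain_69,strain_73)).
That clade has exactly 8 tips — every listed taxon and nothing else — so the group is monophyletic.

Yes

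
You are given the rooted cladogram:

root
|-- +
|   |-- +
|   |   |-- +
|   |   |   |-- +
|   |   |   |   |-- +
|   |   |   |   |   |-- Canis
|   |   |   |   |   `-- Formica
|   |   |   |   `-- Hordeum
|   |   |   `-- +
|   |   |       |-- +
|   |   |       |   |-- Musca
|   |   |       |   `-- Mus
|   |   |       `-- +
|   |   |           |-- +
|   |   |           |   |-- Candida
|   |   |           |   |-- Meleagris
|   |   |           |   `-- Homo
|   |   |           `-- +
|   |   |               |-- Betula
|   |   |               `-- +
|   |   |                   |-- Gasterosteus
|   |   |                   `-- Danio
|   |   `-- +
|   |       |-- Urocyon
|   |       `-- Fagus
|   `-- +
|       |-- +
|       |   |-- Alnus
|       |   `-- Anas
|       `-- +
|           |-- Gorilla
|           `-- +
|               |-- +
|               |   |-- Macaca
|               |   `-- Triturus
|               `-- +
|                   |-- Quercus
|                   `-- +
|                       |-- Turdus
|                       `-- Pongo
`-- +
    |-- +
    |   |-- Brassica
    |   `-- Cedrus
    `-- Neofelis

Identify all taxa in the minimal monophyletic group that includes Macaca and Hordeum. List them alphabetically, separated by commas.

Alnus, Anas, Betula, Candida, Canis, Danio, Fagus, Formica, Gasterosteus, Gorilla, Homo, Hordeum, Macaca, Meleagris, Mus, Musca, Pongo, Quercus, Triturus, Turdus, Urocyon

Tracing Macaca: it sits inside (Macaca,Triturus).
Tracing Hordeum: it sits inside ((Canis,Formica),Hordeum).
The smallest clade enclosing both is (((((Canis,Formica),Hordeum),((Musca,Mus),((Candida,Meleagris,Homo),(Betula,(Gasterosteus,Danio))))),(Urocyon,Fagus)),((Alnus,Anas),(Gorilla,((Macaca,Triturus),(Quercus,(Turdus,Pongo)))))); the answer is its 21 terminal taxa in alphabetical order.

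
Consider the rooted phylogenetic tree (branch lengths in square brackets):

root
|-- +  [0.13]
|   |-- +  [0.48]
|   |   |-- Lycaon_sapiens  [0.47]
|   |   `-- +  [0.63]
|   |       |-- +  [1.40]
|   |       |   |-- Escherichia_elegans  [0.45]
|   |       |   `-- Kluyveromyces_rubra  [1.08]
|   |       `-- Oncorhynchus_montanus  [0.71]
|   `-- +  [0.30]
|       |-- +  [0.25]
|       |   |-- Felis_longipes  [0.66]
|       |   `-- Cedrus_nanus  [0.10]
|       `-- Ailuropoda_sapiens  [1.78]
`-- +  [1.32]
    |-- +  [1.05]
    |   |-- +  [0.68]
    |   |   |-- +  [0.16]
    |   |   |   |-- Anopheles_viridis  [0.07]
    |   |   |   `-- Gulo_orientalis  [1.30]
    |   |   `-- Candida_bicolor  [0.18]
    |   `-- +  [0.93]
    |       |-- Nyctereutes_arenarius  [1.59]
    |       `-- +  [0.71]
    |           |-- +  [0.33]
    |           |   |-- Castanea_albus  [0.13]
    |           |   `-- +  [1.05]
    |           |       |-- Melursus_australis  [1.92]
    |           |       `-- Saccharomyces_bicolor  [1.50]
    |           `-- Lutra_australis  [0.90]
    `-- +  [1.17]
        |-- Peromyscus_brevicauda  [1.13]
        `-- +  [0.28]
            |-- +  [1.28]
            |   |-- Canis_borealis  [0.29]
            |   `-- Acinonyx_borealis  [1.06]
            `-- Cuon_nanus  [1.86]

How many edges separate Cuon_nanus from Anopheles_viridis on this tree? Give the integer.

7

The MRCA of Cuon_nanus and Anopheles_viridis is the node subtending ((((Anopheles_viridis,Gulo_orientalis),Candida_bicolor),(Nyctereutes_arenarius,((Castanea_albus,(Melursus_australis,Saccharomyces_bicolor)),Lutra_australis))),(Peromyscus_brevicauda,((Canis_borealis,Acinonyx_borealis),Cuon_nanus))).
From Cuon_nanus up to that node: 3 branches. From Anopheles_viridis up to the same node: 4 branches. Total: 3 + 4 = 7.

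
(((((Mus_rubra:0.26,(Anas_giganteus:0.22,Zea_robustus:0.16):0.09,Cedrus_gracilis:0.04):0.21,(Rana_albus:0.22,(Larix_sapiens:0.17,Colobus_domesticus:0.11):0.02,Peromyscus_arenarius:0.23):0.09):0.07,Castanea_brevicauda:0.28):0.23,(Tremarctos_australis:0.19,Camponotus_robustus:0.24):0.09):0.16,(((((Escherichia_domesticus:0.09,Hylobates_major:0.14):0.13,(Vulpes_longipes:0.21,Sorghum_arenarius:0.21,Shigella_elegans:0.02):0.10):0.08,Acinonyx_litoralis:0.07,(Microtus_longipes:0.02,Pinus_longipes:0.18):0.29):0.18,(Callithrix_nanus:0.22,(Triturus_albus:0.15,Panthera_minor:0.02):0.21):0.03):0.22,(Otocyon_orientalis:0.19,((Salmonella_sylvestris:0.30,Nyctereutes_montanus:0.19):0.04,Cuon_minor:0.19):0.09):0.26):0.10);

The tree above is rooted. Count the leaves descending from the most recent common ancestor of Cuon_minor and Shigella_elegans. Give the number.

The MRCA of Cuon_minor and Shigella_elegans is the node subtending (((((Escherichia_domesticus,Hylobates_major),(Vulpes_longipes,Sorghum_arenarius,Shigella_elegans)),Acinonyx_litoralis,(Microtus_longipes,Pinus_longipes)),(Callithrix_nanus,(Triturus_albus,Panthera_minor))),(Otocyon_orientalis,((Salmonella_sylvestris,Nyctereutes_montanus),Cuon_minor))).
That clade contains 15 terminal taxa: Acinonyx_litoralis, Callithrix_nanus, Cuon_minor, Escherichia_domesticus, Hylobates_major, Microtus_longipes, Nyctereutes_montanus, Otocyon_orientalis, Panthera_minor, Pinus_longipes, Salmonella_sylvestris, Shigella_elegans, Sorghum_arenarius, Triturus_albus, Vulpes_longipes.

15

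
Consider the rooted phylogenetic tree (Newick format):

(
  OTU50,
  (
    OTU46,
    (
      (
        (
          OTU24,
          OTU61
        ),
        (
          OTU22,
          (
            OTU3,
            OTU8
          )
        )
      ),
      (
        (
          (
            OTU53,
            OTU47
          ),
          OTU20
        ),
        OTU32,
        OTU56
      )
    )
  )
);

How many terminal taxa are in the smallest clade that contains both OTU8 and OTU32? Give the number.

10

The MRCA of OTU8 and OTU32 is the node subtending (((OTU24,OTU61),(OTU22,(OTU3,OTU8))),(((OTU53,OTU47),OTU20),OTU32,OTU56)).
That clade contains 10 terminal taxa: OTU20, OTU22, OTU24, OTU3, OTU32, OTU47, OTU53, OTU56, OTU61, OTU8.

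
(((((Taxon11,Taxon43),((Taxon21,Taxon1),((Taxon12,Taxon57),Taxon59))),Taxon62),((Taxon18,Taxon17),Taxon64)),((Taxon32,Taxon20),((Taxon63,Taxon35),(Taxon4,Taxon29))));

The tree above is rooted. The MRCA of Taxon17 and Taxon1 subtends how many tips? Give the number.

The MRCA of Taxon17 and Taxon1 is the node subtending ((((Taxon11,Taxon43),((Taxon21,Taxon1),((Taxon12,Taxon57),Taxon59))),Taxon62),((Taxon18,Taxon17),Taxon64)).
That clade contains 11 terminal taxa: Taxon1, Taxon11, Taxon12, Taxon17, Taxon18, Taxon21, Taxon43, Taxon57, Taxon59, Taxon62, Taxon64.

11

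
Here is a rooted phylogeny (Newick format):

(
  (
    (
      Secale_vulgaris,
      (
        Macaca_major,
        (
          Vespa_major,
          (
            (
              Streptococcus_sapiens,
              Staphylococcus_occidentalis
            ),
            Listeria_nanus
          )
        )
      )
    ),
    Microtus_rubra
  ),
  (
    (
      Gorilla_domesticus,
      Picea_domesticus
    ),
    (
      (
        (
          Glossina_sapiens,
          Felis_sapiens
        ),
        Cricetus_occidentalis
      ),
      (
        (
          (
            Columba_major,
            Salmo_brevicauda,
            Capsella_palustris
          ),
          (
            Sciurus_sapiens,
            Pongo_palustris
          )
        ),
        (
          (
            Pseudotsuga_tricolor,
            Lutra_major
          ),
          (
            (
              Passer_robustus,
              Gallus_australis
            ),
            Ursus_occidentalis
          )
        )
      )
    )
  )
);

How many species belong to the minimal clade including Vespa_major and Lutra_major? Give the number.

22

The MRCA of Vespa_major and Lutra_major is the root, so the clade is the entire tree.
That clade contains 22 terminal taxa: Capsella_palustris, Columba_major, Cricetus_occidentalis, Felis_sapiens, Gallus_australis, Glossina_sapiens, Gorilla_domesticus, Listeria_nanus, Lutra_major, Macaca_major, Microtus_rubra, Passer_robustus, Picea_domesticus, Pongo_palustris, Pseudotsuga_tricolor, Salmo_brevicauda, Sciurus_sapiens, Secale_vulgaris, Staphylococcus_occidentalis, Streptococcus_sapiens, Ursus_occidentalis, Vespa_major.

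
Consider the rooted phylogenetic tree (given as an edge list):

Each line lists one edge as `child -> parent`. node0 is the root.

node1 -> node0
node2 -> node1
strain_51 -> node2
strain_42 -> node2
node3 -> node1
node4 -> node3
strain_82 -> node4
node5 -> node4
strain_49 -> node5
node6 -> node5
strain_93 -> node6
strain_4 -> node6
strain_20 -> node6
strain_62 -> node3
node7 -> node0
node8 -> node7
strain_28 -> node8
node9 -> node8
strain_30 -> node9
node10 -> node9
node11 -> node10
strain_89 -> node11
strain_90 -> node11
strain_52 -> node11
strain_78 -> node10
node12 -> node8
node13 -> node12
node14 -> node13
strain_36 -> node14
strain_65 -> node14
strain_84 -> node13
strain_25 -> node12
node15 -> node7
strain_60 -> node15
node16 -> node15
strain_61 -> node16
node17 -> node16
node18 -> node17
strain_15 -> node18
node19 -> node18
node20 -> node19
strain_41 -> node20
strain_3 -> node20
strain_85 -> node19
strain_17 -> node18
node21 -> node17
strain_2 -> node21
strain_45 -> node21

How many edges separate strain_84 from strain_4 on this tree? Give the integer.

11

The MRCA of strain_84 and strain_4 is the root of the tree.
From strain_84 up to that node: 5 branches. From strain_4 up to the same node: 6 branches. Total: 5 + 6 = 11.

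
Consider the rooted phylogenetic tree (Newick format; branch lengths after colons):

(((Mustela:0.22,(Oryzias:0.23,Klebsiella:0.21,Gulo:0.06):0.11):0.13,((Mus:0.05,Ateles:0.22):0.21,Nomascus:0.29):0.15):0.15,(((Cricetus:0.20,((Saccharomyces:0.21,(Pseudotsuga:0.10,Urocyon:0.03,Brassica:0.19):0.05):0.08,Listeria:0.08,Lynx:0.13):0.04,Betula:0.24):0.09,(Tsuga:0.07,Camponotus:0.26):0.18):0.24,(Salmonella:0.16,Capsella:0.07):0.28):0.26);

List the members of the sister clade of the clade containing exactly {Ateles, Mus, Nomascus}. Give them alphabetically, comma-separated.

Gulo, Klebsiella, Mustela, Oryzias

The clade containing exactly {Ateles, Mus, Nomascus} attaches to the tree at the node subtending ((Mustela,(Oryzias,Klebsiella,Gulo)),((Mus,Ateles),Nomascus)).
The other lineage descending from that same node — the sister group — is (Mustela,(Oryzias,Klebsiella,Gulo)); its 4 tips in alphabetical order are the answer.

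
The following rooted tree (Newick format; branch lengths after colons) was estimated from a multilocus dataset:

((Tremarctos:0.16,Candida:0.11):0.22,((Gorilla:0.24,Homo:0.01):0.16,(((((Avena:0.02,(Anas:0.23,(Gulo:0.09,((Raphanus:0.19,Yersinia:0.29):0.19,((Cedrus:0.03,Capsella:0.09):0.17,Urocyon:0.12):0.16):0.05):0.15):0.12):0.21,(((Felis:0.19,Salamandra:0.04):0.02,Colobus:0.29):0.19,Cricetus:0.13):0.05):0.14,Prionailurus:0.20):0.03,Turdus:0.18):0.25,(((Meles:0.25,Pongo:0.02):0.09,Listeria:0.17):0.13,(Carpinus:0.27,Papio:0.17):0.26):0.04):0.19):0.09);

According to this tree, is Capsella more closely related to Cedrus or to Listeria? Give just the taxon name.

The MRCA of Capsella and Cedrus subtends (Cedrus,Capsella) (2 taxa).
The MRCA of Capsella and Listeria subtends (((((Avena,(Anas,(Gulo,((Raphanus,Yersinia),((Cedrus,Capsella),Urocyon))))),(((Felis,Salamandra),Colobus),Cricetus)),Prionailurus),Turdus),(((Meles,Pongo),Listeria),(Carpinus,Papio))) (19 taxa).
The first is nested inside the second, so Capsella shares a more recent common ancestor with Cedrus.

Cedrus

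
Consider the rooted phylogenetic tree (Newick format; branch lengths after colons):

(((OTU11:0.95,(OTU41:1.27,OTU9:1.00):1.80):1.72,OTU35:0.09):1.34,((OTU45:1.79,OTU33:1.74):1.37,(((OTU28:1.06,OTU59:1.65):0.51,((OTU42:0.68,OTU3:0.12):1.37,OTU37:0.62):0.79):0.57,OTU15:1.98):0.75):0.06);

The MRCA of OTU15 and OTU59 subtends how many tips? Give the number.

6

The MRCA of OTU15 and OTU59 is the node subtending (((OTU28,OTU59),((OTU42,OTU3),OTU37)),OTU15).
That clade contains 6 terminal taxa: OTU15, OTU28, OTU3, OTU37, OTU42, OTU59.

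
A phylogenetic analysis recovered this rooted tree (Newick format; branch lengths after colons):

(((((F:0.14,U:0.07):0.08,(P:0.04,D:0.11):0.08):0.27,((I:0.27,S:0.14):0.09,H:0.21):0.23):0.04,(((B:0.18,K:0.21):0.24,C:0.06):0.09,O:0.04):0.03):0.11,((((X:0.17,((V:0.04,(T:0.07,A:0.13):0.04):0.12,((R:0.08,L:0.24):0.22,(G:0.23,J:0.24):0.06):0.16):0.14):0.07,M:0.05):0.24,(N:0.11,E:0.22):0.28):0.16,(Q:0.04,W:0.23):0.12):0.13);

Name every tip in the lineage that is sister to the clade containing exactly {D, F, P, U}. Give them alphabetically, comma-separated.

H, I, S

The clade containing exactly {D, F, P, U} attaches to the tree at the node subtending (((F,U),(P,D)),((I,S),H)).
The other lineage descending from that same node — the sister group — is ((I,S),H); its 3 tips in alphabetical order are the answer.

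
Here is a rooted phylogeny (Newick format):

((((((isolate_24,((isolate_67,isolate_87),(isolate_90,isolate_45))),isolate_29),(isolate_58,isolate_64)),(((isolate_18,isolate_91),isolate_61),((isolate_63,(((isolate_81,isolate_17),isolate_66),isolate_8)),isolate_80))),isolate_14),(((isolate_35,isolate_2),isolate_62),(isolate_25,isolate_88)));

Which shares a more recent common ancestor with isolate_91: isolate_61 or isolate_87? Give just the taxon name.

The MRCA of isolate_91 and isolate_61 subtends ((isolate_18,isolate_91),isolate_61) (3 taxa).
The MRCA of isolate_91 and isolate_87 subtends ((((isolate_24,((isolate_67,isolate_87),(isolate_90,isolate_45))),isolate_29),(isolate_58,isolate_64)),(((isolate_18,isolate_91),isolate_61),((isolate_63,(((isolate_81,isolate_17),isolate_66),isolate_8)),isolate_80))) (17 taxa).
The first is nested inside the second, so isolate_91 shares a more recent common ancestor with isolate_61.

isolate_61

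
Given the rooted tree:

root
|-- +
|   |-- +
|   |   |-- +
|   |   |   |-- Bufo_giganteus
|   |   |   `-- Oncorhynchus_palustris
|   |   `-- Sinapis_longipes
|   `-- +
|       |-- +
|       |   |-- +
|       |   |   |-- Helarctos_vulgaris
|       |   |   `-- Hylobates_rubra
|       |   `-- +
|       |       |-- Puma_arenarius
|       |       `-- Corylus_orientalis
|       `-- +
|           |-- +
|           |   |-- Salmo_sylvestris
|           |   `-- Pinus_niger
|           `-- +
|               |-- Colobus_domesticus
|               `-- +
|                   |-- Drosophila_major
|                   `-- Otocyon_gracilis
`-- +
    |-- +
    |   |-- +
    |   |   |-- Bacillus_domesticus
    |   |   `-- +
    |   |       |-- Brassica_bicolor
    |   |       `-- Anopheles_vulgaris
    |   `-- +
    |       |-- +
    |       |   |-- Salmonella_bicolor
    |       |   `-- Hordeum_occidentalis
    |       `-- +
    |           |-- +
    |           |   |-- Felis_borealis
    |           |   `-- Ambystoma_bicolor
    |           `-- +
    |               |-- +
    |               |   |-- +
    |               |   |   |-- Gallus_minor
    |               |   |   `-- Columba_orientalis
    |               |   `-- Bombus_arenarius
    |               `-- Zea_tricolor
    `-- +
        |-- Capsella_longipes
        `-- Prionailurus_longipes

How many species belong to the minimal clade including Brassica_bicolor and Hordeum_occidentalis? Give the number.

11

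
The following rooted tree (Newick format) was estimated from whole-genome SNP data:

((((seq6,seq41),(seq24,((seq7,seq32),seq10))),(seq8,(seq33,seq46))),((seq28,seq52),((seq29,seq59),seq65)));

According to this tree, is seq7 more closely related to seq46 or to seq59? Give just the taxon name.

The MRCA of seq7 and seq46 subtends (((seq6,seq41),(seq24,((seq7,seq32),seq10))),(seq8,(seq33,seq46))) (9 taxa).
The MRCA of seq7 and seq59 is the root, subtending the entire tree (14 taxa).
The first is nested inside the second, so seq7 shares a more recent common ancestor with seq46.

seq46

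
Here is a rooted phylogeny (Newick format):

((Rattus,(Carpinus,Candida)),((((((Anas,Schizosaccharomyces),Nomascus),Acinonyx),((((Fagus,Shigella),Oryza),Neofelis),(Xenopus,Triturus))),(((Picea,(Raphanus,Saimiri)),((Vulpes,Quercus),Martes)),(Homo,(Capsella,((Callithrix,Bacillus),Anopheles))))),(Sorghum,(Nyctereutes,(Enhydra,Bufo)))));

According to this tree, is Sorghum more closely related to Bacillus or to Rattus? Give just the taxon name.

Bacillus

The MRCA of Sorghum and Bacillus subtends ((((((Anas,Schizosaccharomyces),Nomascus),Acinonyx),((((Fagus,Shigella),Oryza),Neofelis),(Xenopus,Triturus))),(((Picea,(Raphanus,Saimiri)),((Vulpes,Quercus),Martes)),(Homo,(Capsella,((Callithrix,Bacillus),Anopheles))))),(Sorghum,(Nyctereutes,(Enhydra,Bufo)))) (25 taxa).
The MRCA of Sorghum and Rattus is the root, subtending the entire tree (28 taxa).
The first is nested inside the second, so Sorghum shares a more recent common ancestor with Bacillus.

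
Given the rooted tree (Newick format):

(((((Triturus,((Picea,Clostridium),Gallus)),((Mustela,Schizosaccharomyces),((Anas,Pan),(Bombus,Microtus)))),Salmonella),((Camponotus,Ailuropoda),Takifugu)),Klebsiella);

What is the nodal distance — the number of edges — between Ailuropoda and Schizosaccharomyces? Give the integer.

8

The MRCA of Ailuropoda and Schizosaccharomyces is the node subtending ((((Triturus,((Picea,Clostridium),Gallus)),((Mustela,Schizosaccharomyces),((Anas,Pan),(Bombus,Microtus)))),Salmonella),((Camponotus,Ailuropoda),Takifugu)).
From Ailuropoda up to that node: 3 branches. From Schizosaccharomyces up to the same node: 5 branches. Total: 3 + 5 = 8.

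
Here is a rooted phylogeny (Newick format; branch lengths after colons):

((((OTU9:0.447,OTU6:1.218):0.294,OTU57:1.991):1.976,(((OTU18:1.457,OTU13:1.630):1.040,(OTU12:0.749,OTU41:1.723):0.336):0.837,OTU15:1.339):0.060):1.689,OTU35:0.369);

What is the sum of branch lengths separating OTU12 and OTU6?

The path runs OTU12 → … → MRCA → … → OTU6; the MRCA is the node subtending (((OTU9,OTU6),OTU57),(((OTU18,OTU13),(OTU12,OTU41)),OTU15)).
Branch lengths along that path: 0.749 + 0.336 + 0.837 + 0.060 + 1.976 + 0.294 + 1.218 = 5.470.

5.470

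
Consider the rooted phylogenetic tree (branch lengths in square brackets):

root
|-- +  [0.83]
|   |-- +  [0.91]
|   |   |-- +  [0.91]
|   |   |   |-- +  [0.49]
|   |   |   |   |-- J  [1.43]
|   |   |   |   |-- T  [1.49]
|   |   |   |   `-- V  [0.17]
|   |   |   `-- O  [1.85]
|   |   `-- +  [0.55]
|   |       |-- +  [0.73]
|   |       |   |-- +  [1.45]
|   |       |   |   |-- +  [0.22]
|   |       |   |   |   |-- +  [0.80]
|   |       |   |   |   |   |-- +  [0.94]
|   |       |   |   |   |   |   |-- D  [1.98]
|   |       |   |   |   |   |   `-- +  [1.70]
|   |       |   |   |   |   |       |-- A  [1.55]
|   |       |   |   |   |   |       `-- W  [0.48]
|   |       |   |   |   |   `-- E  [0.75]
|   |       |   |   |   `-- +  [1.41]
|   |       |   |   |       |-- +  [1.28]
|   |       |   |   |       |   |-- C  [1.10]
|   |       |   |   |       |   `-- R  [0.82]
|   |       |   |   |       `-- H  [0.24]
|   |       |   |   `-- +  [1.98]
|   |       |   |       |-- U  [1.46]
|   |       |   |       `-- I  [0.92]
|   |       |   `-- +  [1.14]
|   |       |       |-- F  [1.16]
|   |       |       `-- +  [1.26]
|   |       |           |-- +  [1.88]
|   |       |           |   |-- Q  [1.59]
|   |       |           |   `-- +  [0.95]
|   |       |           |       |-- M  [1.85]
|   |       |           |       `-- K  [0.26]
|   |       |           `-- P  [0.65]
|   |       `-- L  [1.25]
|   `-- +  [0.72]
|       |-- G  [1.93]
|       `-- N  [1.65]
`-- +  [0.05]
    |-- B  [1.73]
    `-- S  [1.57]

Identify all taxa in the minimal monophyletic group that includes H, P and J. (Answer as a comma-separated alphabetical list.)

A, C, D, E, F, H, I, J, K, L, M, O, P, Q, R, T, U, V, W

Tracing H: it sits inside ((C,R),H).
Tracing P: it sits inside ((Q,(M,K)),P).
Tracing J: it sits inside (J,T,V).
The smallest clade enclosing all 3 is (((J,T,V),O),((((((D,(A,W)),E),((C,R),H)),(U,I)),(F,((Q,(M,K)),P))),L)); the answer is its 19 terminal taxa in alphabetical order.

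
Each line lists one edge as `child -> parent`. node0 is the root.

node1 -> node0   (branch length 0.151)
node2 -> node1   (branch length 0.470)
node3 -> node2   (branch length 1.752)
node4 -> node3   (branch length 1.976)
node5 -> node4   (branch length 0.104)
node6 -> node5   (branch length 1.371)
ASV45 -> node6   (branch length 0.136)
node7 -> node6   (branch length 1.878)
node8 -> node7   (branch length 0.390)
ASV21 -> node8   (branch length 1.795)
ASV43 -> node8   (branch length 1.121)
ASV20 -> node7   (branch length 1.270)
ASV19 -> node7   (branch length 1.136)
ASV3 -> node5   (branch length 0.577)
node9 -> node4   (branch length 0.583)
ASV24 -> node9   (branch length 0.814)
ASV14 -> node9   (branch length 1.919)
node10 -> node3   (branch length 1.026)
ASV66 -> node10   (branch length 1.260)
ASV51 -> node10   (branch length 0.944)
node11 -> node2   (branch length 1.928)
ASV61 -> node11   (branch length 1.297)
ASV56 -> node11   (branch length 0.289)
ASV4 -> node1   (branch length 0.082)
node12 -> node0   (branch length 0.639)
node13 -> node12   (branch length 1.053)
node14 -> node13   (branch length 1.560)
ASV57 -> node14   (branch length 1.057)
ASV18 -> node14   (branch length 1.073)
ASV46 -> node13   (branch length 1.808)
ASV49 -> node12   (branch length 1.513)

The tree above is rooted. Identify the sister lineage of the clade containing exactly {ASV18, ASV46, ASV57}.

The clade containing exactly {ASV18, ASV46, ASV57} attaches to the tree at the node subtending (((ASV57,ASV18),ASV46),ASV49).
The other lineage descending from that same node — the sister group — is the single tip ASV49.

ASV49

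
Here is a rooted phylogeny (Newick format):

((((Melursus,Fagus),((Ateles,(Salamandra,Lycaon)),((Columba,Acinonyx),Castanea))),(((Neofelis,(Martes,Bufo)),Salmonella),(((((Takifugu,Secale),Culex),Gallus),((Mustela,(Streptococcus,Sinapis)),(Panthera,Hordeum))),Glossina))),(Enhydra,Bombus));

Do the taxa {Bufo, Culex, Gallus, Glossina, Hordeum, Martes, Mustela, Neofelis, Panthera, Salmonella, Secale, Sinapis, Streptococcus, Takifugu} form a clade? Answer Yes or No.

The most recent common ancestor of these taxa subtends (((Neofelis,(Martes,Bufo)),Salmonella),(((((Takifugu,Secale),Culex),Gallus),((Mustela,(Streptococcus,Sinapis)),(Panthera,Hordeum))),Glossina)).
That clade has exactly 14 tips — every listed taxon and nothing else — so the group is monophyletic.

Yes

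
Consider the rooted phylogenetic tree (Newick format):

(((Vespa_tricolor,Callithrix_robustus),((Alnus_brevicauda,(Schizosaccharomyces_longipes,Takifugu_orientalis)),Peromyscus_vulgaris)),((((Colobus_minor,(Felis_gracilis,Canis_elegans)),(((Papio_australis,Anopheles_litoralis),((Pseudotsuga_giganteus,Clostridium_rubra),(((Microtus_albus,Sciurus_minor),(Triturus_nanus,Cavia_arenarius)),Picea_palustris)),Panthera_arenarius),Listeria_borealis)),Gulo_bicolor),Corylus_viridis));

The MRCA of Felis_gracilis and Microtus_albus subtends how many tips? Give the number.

14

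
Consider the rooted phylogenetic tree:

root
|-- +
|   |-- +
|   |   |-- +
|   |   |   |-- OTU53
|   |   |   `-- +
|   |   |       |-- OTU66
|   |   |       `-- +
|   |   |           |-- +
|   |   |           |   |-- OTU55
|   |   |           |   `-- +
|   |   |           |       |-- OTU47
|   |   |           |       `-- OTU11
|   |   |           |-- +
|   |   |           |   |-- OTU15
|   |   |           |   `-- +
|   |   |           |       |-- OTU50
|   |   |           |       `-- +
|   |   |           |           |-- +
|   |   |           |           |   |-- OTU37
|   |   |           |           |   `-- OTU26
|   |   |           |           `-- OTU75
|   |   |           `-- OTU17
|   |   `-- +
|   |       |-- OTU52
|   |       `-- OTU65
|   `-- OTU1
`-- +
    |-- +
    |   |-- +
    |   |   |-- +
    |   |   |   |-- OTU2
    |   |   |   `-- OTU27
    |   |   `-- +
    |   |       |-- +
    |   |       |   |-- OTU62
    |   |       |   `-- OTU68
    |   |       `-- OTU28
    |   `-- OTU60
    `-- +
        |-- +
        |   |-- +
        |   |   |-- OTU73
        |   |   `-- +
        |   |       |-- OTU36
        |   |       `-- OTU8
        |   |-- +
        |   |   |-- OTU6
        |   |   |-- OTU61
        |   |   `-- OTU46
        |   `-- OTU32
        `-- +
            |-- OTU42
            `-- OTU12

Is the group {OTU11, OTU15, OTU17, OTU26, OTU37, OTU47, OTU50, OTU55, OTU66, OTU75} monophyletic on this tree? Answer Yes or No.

Yes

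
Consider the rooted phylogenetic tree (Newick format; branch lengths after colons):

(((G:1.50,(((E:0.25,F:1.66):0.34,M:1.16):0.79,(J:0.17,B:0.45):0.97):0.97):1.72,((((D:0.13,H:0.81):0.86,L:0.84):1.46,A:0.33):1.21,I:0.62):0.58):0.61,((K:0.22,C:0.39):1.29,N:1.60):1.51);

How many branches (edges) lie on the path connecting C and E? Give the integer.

9

The MRCA of C and E is the root of the tree.
From C up to that node: 3 branches. From E up to the same node: 6 branches. Total: 3 + 6 = 9.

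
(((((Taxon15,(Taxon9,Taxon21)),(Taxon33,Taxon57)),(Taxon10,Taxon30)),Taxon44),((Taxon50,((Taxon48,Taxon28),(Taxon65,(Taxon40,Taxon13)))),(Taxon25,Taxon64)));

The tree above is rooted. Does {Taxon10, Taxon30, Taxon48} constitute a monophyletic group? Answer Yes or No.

The MRCA of the listed taxa is the root, so the smallest clade containing them is the whole tree.
That clade also contains Taxon13, Taxon15, Taxon21, Taxon25, Taxon28, Taxon33, Taxon40, Taxon44, Taxon50, Taxon57, Taxon64, Taxon65, Taxon9, which are not in the proposed group, so the group is not monophyletic.

No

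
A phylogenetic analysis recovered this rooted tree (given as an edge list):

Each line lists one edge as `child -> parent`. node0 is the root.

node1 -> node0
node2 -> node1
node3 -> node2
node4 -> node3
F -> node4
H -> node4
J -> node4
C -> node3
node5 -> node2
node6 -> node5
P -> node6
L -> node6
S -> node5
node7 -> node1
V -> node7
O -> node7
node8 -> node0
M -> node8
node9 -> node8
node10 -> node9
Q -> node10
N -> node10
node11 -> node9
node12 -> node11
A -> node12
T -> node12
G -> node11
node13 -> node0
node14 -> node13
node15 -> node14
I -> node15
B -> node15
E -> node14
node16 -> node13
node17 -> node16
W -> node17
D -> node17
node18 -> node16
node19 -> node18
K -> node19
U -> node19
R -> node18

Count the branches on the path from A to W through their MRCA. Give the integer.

9

The MRCA of A and W is the root of the tree.
From A up to that node: 5 branches. From W up to the same node: 4 branches. Total: 5 + 4 = 9.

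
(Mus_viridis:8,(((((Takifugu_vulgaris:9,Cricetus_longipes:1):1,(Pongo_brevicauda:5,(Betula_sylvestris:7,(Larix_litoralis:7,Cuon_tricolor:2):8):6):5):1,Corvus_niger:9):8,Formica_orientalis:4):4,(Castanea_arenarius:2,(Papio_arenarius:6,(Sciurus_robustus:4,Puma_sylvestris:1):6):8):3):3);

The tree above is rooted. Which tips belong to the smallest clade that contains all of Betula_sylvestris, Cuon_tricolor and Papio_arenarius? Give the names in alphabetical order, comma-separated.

Betula_sylvestris, Castanea_arenarius, Corvus_niger, Cricetus_longipes, Cuon_tricolor, Formica_orientalis, Larix_litoralis, Papio_arenarius, Pongo_brevicauda, Puma_sylvestris, Sciurus_robustus, Takifugu_vulgaris

Tracing Betula_sylvestris: it sits inside (Betula_sylvestris,(Larix_litoralis,Cuon_tricolor)).
Tracing Cuon_tricolor: it sits inside (Larix_litoralis,Cuon_tricolor).
Tracing Papio_arenarius: it sits inside (Papio_arenarius,(Sciurus_robustus,Puma_sylvestris)).
The smallest clade enclosing all 3 is (((((Takifugu_vulgaris,Cricetus_longipes),(Pongo_brevicauda,(Betula_sylvestris,(Larix_litoralis,Cuon_tricolor)))),Corvus_niger),Formica_orientalis),(Castanea_arenarius,(Papio_arenarius,(Sciurus_robustus,Puma_sylvestris)))); the answer is its 12 terminal taxa in alphabetical order.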